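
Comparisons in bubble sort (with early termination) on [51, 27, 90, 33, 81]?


Algorithm: bubble sort (with early termination)
Input: [51, 27, 90, 33, 81]
Sorted: [27, 33, 51, 81, 90]

9


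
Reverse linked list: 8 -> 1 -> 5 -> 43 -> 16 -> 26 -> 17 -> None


Step 1: curr=8, set curr.next=prev(None) | reversed so far: 8
Step 2: curr=1, set curr.next=prev(8) | reversed so far: 1 -> 8
Step 3: curr=5, set curr.next=prev(1) | reversed so far: 5 -> 1 -> 8
Step 4: curr=43, set curr.next=prev(5) | reversed so far: 43 -> 5 -> 1 -> 8
Step 5: curr=16, set curr.next=prev(43) | reversed so far: 16 -> 43 -> 5 -> 1 -> 8
Step 6: curr=26, set curr.next=prev(16) | reversed so far: 26 -> 16 -> 43 -> 5 -> 1 -> 8
Step 7: curr=17, set curr.next=prev(26) | reversed so far: 17 -> 26 -> 16 -> 43 -> 5 -> 1 -> 8

17 -> 26 -> 16 -> 43 -> 5 -> 1 -> 8 -> None


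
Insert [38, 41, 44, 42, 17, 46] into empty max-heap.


Insert 38: [38]
Insert 41: [41, 38]
Insert 44: [44, 38, 41]
Insert 42: [44, 42, 41, 38]
Insert 17: [44, 42, 41, 38, 17]
Insert 46: [46, 42, 44, 38, 17, 41]

Final heap: [46, 42, 44, 38, 17, 41]


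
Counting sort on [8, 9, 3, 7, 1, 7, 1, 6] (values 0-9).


Input: [8, 9, 3, 7, 1, 7, 1, 6]
Counts: [0, 2, 0, 1, 0, 0, 1, 2, 1, 1]

Sorted: [1, 1, 3, 6, 7, 7, 8, 9]


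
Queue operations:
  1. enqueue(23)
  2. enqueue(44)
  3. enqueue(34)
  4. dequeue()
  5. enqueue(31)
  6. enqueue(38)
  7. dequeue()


enqueue(23) -> [23]
enqueue(44) -> [23, 44]
enqueue(34) -> [23, 44, 34]
dequeue()->23, [44, 34]
enqueue(31) -> [44, 34, 31]
enqueue(38) -> [44, 34, 31, 38]
dequeue()->44, [34, 31, 38]

Final queue: [34, 31, 38]


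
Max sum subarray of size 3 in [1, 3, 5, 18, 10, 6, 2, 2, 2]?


[0:3]: 9
[1:4]: 26
[2:5]: 33
[3:6]: 34
[4:7]: 18
[5:8]: 10
[6:9]: 6

Max: 34 at [3:6]


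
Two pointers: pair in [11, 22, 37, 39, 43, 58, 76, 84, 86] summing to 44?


lo=0(11)+hi=8(86)=97
lo=0(11)+hi=7(84)=95
lo=0(11)+hi=6(76)=87
lo=0(11)+hi=5(58)=69
lo=0(11)+hi=4(43)=54
lo=0(11)+hi=3(39)=50
lo=0(11)+hi=2(37)=48
lo=0(11)+hi=1(22)=33

No pair found


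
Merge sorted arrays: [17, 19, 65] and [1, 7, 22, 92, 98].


Take 1 from B
Take 7 from B
Take 17 from A
Take 19 from A
Take 22 from B
Take 65 from A

Merged: [1, 7, 17, 19, 22, 65, 92, 98]


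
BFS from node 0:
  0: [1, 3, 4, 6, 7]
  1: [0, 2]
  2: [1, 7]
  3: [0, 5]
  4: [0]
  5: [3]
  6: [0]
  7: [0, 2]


Visit 0, enqueue [1, 3, 4, 6, 7]
Visit 1, enqueue [2]
Visit 3, enqueue [5]
Visit 4, enqueue []
Visit 6, enqueue []
Visit 7, enqueue []
Visit 2, enqueue []
Visit 5, enqueue []

BFS order: [0, 1, 3, 4, 6, 7, 2, 5]


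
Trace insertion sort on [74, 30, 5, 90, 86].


Initial: [74, 30, 5, 90, 86]
Insert 30: [30, 74, 5, 90, 86]
Insert 5: [5, 30, 74, 90, 86]
Insert 90: [5, 30, 74, 90, 86]
Insert 86: [5, 30, 74, 86, 90]

Sorted: [5, 30, 74, 86, 90]


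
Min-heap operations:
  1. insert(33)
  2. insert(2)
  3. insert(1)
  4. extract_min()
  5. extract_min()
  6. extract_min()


insert(33) -> [33]
insert(2) -> [2, 33]
insert(1) -> [1, 33, 2]
extract_min()->1, [2, 33]
extract_min()->2, [33]
extract_min()->33, []

Final heap: []


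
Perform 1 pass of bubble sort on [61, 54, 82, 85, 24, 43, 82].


Initial: [61, 54, 82, 85, 24, 43, 82]
Pass 1: [54, 61, 82, 24, 43, 82, 85] (4 swaps)

After 1 pass: [54, 61, 82, 24, 43, 82, 85]


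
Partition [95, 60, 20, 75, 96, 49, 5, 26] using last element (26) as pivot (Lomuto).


Pivot: 26
  20 <= 26: swap -> [20, 60, 95, 75, 96, 49, 5, 26]
  5 <= 26: swap -> [20, 5, 95, 75, 96, 49, 60, 26]
Place pivot at 2: [20, 5, 26, 75, 96, 49, 60, 95]

Partitioned: [20, 5, 26, 75, 96, 49, 60, 95]


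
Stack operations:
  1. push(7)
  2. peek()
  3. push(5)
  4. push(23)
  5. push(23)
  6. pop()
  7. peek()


push(7) -> [7]
peek()->7
push(5) -> [7, 5]
push(23) -> [7, 5, 23]
push(23) -> [7, 5, 23, 23]
pop()->23, [7, 5, 23]
peek()->23

Final stack: [7, 5, 23]


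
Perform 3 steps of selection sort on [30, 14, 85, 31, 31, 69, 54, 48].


Initial: [30, 14, 85, 31, 31, 69, 54, 48]
Step 1: min=14 at 1
  Swap: [14, 30, 85, 31, 31, 69, 54, 48]
Step 2: min=30 at 1
  Swap: [14, 30, 85, 31, 31, 69, 54, 48]
Step 3: min=31 at 3
  Swap: [14, 30, 31, 85, 31, 69, 54, 48]

After 3 steps: [14, 30, 31, 85, 31, 69, 54, 48]


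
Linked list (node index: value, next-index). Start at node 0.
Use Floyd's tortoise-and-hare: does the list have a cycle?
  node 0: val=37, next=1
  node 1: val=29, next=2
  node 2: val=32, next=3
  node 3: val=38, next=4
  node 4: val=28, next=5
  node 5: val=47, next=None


Floyd's tortoise (slow, +1) and hare (fast, +2):
  init: slow=0, fast=0
  step 1: slow=1, fast=2
  step 2: slow=2, fast=4
  step 3: fast 4->5->None, no cycle

Cycle: no


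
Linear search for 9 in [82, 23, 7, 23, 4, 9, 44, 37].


i=0: 82!=9
i=1: 23!=9
i=2: 7!=9
i=3: 23!=9
i=4: 4!=9
i=5: 9==9 found!

Found at 5, 6 comps


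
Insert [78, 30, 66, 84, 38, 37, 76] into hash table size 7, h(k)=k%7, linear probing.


Insert 78: h=1 -> slot 1
Insert 30: h=2 -> slot 2
Insert 66: h=3 -> slot 3
Insert 84: h=0 -> slot 0
Insert 38: h=3, 1 probes -> slot 4
Insert 37: h=2, 3 probes -> slot 5
Insert 76: h=6 -> slot 6

Table: [84, 78, 30, 66, 38, 37, 76]


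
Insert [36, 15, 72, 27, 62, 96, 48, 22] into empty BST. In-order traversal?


Insert 36: root
Insert 15: L from 36
Insert 72: R from 36
Insert 27: L from 36 -> R from 15
Insert 62: R from 36 -> L from 72
Insert 96: R from 36 -> R from 72
Insert 48: R from 36 -> L from 72 -> L from 62
Insert 22: L from 36 -> R from 15 -> L from 27

In-order: [15, 22, 27, 36, 48, 62, 72, 96]


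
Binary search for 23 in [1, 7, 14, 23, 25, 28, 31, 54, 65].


Step 1: lo=0, hi=8, mid=4, val=25
Step 2: lo=0, hi=3, mid=1, val=7
Step 3: lo=2, hi=3, mid=2, val=14
Step 4: lo=3, hi=3, mid=3, val=23

Found at index 3


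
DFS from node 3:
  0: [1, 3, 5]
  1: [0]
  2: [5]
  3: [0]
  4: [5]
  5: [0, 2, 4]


Visit 3, push [0]
Visit 0, push [5, 1]
Visit 1, push []
Visit 5, push [4, 2]
Visit 2, push []
Visit 4, push []

DFS order: [3, 0, 1, 5, 2, 4]


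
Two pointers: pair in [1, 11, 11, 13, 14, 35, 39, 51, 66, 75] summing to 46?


lo=0(1)+hi=9(75)=76
lo=0(1)+hi=8(66)=67
lo=0(1)+hi=7(51)=52
lo=0(1)+hi=6(39)=40
lo=1(11)+hi=6(39)=50
lo=1(11)+hi=5(35)=46

Yes: 11+35=46


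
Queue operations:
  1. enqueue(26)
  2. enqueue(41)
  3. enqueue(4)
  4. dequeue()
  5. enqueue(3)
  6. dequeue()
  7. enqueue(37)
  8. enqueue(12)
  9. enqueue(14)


enqueue(26) -> [26]
enqueue(41) -> [26, 41]
enqueue(4) -> [26, 41, 4]
dequeue()->26, [41, 4]
enqueue(3) -> [41, 4, 3]
dequeue()->41, [4, 3]
enqueue(37) -> [4, 3, 37]
enqueue(12) -> [4, 3, 37, 12]
enqueue(14) -> [4, 3, 37, 12, 14]

Final queue: [4, 3, 37, 12, 14]


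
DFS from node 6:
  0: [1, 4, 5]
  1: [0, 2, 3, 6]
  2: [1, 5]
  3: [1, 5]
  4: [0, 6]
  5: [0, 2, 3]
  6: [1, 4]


Visit 6, push [4, 1]
Visit 1, push [3, 2, 0]
Visit 0, push [5, 4]
Visit 4, push []
Visit 5, push [3, 2]
Visit 2, push []
Visit 3, push []

DFS order: [6, 1, 0, 4, 5, 2, 3]


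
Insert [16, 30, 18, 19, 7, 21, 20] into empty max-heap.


Insert 16: [16]
Insert 30: [30, 16]
Insert 18: [30, 16, 18]
Insert 19: [30, 19, 18, 16]
Insert 7: [30, 19, 18, 16, 7]
Insert 21: [30, 19, 21, 16, 7, 18]
Insert 20: [30, 19, 21, 16, 7, 18, 20]

Final heap: [30, 19, 21, 16, 7, 18, 20]


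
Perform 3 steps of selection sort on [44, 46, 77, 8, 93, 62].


Initial: [44, 46, 77, 8, 93, 62]
Step 1: min=8 at 3
  Swap: [8, 46, 77, 44, 93, 62]
Step 2: min=44 at 3
  Swap: [8, 44, 77, 46, 93, 62]
Step 3: min=46 at 3
  Swap: [8, 44, 46, 77, 93, 62]

After 3 steps: [8, 44, 46, 77, 93, 62]


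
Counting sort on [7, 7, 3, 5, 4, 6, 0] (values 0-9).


Input: [7, 7, 3, 5, 4, 6, 0]
Counts: [1, 0, 0, 1, 1, 1, 1, 2, 0, 0]

Sorted: [0, 3, 4, 5, 6, 7, 7]


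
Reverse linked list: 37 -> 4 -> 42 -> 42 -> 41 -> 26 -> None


Step 1: curr=37, set curr.next=prev(None) | reversed so far: 37
Step 2: curr=4, set curr.next=prev(37) | reversed so far: 4 -> 37
Step 3: curr=42, set curr.next=prev(4) | reversed so far: 42 -> 4 -> 37
Step 4: curr=42, set curr.next=prev(42) | reversed so far: 42 -> 42 -> 4 -> 37
Step 5: curr=41, set curr.next=prev(42) | reversed so far: 41 -> 42 -> 42 -> 4 -> 37
Step 6: curr=26, set curr.next=prev(41) | reversed so far: 26 -> 41 -> 42 -> 42 -> 4 -> 37

26 -> 41 -> 42 -> 42 -> 4 -> 37 -> None


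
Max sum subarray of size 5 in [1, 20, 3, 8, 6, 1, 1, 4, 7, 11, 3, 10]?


[0:5]: 38
[1:6]: 38
[2:7]: 19
[3:8]: 20
[4:9]: 19
[5:10]: 24
[6:11]: 26
[7:12]: 35

Max: 38 at [0:5]


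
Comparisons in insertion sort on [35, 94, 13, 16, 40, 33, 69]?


Algorithm: insertion sort
Input: [35, 94, 13, 16, 40, 33, 69]
Sorted: [13, 16, 33, 35, 40, 69, 94]

14


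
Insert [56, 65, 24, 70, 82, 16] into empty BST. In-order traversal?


Insert 56: root
Insert 65: R from 56
Insert 24: L from 56
Insert 70: R from 56 -> R from 65
Insert 82: R from 56 -> R from 65 -> R from 70
Insert 16: L from 56 -> L from 24

In-order: [16, 24, 56, 65, 70, 82]


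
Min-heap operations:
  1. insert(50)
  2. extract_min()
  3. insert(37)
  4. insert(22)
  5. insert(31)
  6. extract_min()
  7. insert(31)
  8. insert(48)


insert(50) -> [50]
extract_min()->50, []
insert(37) -> [37]
insert(22) -> [22, 37]
insert(31) -> [22, 37, 31]
extract_min()->22, [31, 37]
insert(31) -> [31, 37, 31]
insert(48) -> [31, 37, 31, 48]

Final heap: [31, 37, 31, 48]


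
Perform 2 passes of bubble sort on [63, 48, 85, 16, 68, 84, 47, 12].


Initial: [63, 48, 85, 16, 68, 84, 47, 12]
Pass 1: [48, 63, 16, 68, 84, 47, 12, 85] (6 swaps)
Pass 2: [48, 16, 63, 68, 47, 12, 84, 85] (3 swaps)

After 2 passes: [48, 16, 63, 68, 47, 12, 84, 85]


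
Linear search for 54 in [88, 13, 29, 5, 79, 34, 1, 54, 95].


i=0: 88!=54
i=1: 13!=54
i=2: 29!=54
i=3: 5!=54
i=4: 79!=54
i=5: 34!=54
i=6: 1!=54
i=7: 54==54 found!

Found at 7, 8 comps


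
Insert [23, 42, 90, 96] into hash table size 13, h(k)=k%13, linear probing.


Insert 23: h=10 -> slot 10
Insert 42: h=3 -> slot 3
Insert 90: h=12 -> slot 12
Insert 96: h=5 -> slot 5

Table: [None, None, None, 42, None, 96, None, None, None, None, 23, None, 90]


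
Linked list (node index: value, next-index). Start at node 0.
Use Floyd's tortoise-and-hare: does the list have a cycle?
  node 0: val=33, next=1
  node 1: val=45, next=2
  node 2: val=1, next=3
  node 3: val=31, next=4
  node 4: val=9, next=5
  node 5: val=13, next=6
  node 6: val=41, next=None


Floyd's tortoise (slow, +1) and hare (fast, +2):
  init: slow=0, fast=0
  step 1: slow=1, fast=2
  step 2: slow=2, fast=4
  step 3: slow=3, fast=6
  step 4: fast -> None, no cycle

Cycle: no


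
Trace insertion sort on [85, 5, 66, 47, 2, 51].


Initial: [85, 5, 66, 47, 2, 51]
Insert 5: [5, 85, 66, 47, 2, 51]
Insert 66: [5, 66, 85, 47, 2, 51]
Insert 47: [5, 47, 66, 85, 2, 51]
Insert 2: [2, 5, 47, 66, 85, 51]
Insert 51: [2, 5, 47, 51, 66, 85]

Sorted: [2, 5, 47, 51, 66, 85]


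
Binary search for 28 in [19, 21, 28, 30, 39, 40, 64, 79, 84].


Step 1: lo=0, hi=8, mid=4, val=39
Step 2: lo=0, hi=3, mid=1, val=21
Step 3: lo=2, hi=3, mid=2, val=28

Found at index 2


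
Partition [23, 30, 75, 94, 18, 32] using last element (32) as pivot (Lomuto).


Pivot: 32
  23 <= 32: advance i (no swap)
  30 <= 32: advance i (no swap)
  18 <= 32: swap -> [23, 30, 18, 94, 75, 32]
Place pivot at 3: [23, 30, 18, 32, 75, 94]

Partitioned: [23, 30, 18, 32, 75, 94]


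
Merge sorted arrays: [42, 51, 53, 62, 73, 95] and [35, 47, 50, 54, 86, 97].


Take 35 from B
Take 42 from A
Take 47 from B
Take 50 from B
Take 51 from A
Take 53 from A
Take 54 from B
Take 62 from A
Take 73 from A
Take 86 from B
Take 95 from A

Merged: [35, 42, 47, 50, 51, 53, 54, 62, 73, 86, 95, 97]


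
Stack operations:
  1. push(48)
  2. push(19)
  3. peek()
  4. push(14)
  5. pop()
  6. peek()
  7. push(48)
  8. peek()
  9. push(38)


push(48) -> [48]
push(19) -> [48, 19]
peek()->19
push(14) -> [48, 19, 14]
pop()->14, [48, 19]
peek()->19
push(48) -> [48, 19, 48]
peek()->48
push(38) -> [48, 19, 48, 38]

Final stack: [48, 19, 48, 38]


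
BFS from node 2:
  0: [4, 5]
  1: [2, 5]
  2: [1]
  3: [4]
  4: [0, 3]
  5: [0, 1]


Visit 2, enqueue [1]
Visit 1, enqueue [5]
Visit 5, enqueue [0]
Visit 0, enqueue [4]
Visit 4, enqueue [3]
Visit 3, enqueue []

BFS order: [2, 1, 5, 0, 4, 3]


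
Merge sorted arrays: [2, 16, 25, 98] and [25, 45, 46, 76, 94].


Take 2 from A
Take 16 from A
Take 25 from A
Take 25 from B
Take 45 from B
Take 46 from B
Take 76 from B
Take 94 from B

Merged: [2, 16, 25, 25, 45, 46, 76, 94, 98]


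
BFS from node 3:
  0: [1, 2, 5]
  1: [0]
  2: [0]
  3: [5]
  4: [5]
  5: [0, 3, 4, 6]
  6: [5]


Visit 3, enqueue [5]
Visit 5, enqueue [0, 4, 6]
Visit 0, enqueue [1, 2]
Visit 4, enqueue []
Visit 6, enqueue []
Visit 1, enqueue []
Visit 2, enqueue []

BFS order: [3, 5, 0, 4, 6, 1, 2]


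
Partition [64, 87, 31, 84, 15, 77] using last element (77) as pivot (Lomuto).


Pivot: 77
  64 <= 77: advance i (no swap)
  31 <= 77: swap -> [64, 31, 87, 84, 15, 77]
  15 <= 77: swap -> [64, 31, 15, 84, 87, 77]
Place pivot at 3: [64, 31, 15, 77, 87, 84]

Partitioned: [64, 31, 15, 77, 87, 84]


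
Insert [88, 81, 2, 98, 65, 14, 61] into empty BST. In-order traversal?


Insert 88: root
Insert 81: L from 88
Insert 2: L from 88 -> L from 81
Insert 98: R from 88
Insert 65: L from 88 -> L from 81 -> R from 2
Insert 14: L from 88 -> L from 81 -> R from 2 -> L from 65
Insert 61: L from 88 -> L from 81 -> R from 2 -> L from 65 -> R from 14

In-order: [2, 14, 61, 65, 81, 88, 98]


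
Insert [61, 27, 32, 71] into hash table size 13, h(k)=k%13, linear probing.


Insert 61: h=9 -> slot 9
Insert 27: h=1 -> slot 1
Insert 32: h=6 -> slot 6
Insert 71: h=6, 1 probes -> slot 7

Table: [None, 27, None, None, None, None, 32, 71, None, 61, None, None, None]


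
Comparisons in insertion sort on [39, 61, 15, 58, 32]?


Algorithm: insertion sort
Input: [39, 61, 15, 58, 32]
Sorted: [15, 32, 39, 58, 61]

9


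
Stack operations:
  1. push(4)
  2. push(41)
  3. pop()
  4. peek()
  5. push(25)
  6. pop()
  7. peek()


push(4) -> [4]
push(41) -> [4, 41]
pop()->41, [4]
peek()->4
push(25) -> [4, 25]
pop()->25, [4]
peek()->4

Final stack: [4]


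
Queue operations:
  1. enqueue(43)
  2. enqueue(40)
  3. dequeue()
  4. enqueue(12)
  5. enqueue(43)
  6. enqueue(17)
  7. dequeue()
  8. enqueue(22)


enqueue(43) -> [43]
enqueue(40) -> [43, 40]
dequeue()->43, [40]
enqueue(12) -> [40, 12]
enqueue(43) -> [40, 12, 43]
enqueue(17) -> [40, 12, 43, 17]
dequeue()->40, [12, 43, 17]
enqueue(22) -> [12, 43, 17, 22]

Final queue: [12, 43, 17, 22]


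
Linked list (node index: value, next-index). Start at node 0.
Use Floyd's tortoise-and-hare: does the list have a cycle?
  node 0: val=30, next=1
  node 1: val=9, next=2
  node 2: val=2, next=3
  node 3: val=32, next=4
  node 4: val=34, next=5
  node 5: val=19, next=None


Floyd's tortoise (slow, +1) and hare (fast, +2):
  init: slow=0, fast=0
  step 1: slow=1, fast=2
  step 2: slow=2, fast=4
  step 3: fast 4->5->None, no cycle

Cycle: no


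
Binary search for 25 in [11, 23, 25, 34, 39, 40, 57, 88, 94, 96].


Step 1: lo=0, hi=9, mid=4, val=39
Step 2: lo=0, hi=3, mid=1, val=23
Step 3: lo=2, hi=3, mid=2, val=25

Found at index 2


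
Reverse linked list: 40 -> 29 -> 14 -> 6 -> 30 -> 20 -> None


Step 1: curr=40, set curr.next=prev(None) | reversed so far: 40
Step 2: curr=29, set curr.next=prev(40) | reversed so far: 29 -> 40
Step 3: curr=14, set curr.next=prev(29) | reversed so far: 14 -> 29 -> 40
Step 4: curr=6, set curr.next=prev(14) | reversed so far: 6 -> 14 -> 29 -> 40
Step 5: curr=30, set curr.next=prev(6) | reversed so far: 30 -> 6 -> 14 -> 29 -> 40
Step 6: curr=20, set curr.next=prev(30) | reversed so far: 20 -> 30 -> 6 -> 14 -> 29 -> 40

20 -> 30 -> 6 -> 14 -> 29 -> 40 -> None


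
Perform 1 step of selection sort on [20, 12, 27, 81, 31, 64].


Initial: [20, 12, 27, 81, 31, 64]
Step 1: min=12 at 1
  Swap: [12, 20, 27, 81, 31, 64]

After 1 step: [12, 20, 27, 81, 31, 64]


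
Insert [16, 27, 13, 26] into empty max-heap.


Insert 16: [16]
Insert 27: [27, 16]
Insert 13: [27, 16, 13]
Insert 26: [27, 26, 13, 16]

Final heap: [27, 26, 13, 16]


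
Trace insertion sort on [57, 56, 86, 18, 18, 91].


Initial: [57, 56, 86, 18, 18, 91]
Insert 56: [56, 57, 86, 18, 18, 91]
Insert 86: [56, 57, 86, 18, 18, 91]
Insert 18: [18, 56, 57, 86, 18, 91]
Insert 18: [18, 18, 56, 57, 86, 91]
Insert 91: [18, 18, 56, 57, 86, 91]

Sorted: [18, 18, 56, 57, 86, 91]


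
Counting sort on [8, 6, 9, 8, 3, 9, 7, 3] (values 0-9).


Input: [8, 6, 9, 8, 3, 9, 7, 3]
Counts: [0, 0, 0, 2, 0, 0, 1, 1, 2, 2]

Sorted: [3, 3, 6, 7, 8, 8, 9, 9]


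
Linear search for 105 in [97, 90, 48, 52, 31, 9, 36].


i=0: 97!=105
i=1: 90!=105
i=2: 48!=105
i=3: 52!=105
i=4: 31!=105
i=5: 9!=105
i=6: 36!=105

Not found, 7 comps


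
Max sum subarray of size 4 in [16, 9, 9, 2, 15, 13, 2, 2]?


[0:4]: 36
[1:5]: 35
[2:6]: 39
[3:7]: 32
[4:8]: 32

Max: 39 at [2:6]


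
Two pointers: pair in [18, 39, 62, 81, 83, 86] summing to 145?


lo=0(18)+hi=5(86)=104
lo=1(39)+hi=5(86)=125
lo=2(62)+hi=5(86)=148
lo=2(62)+hi=4(83)=145

Yes: 62+83=145


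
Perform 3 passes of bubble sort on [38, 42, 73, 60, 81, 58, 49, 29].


Initial: [38, 42, 73, 60, 81, 58, 49, 29]
Pass 1: [38, 42, 60, 73, 58, 49, 29, 81] (4 swaps)
Pass 2: [38, 42, 60, 58, 49, 29, 73, 81] (3 swaps)
Pass 3: [38, 42, 58, 49, 29, 60, 73, 81] (3 swaps)

After 3 passes: [38, 42, 58, 49, 29, 60, 73, 81]


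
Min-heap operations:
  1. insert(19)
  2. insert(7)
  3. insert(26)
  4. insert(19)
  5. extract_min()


insert(19) -> [19]
insert(7) -> [7, 19]
insert(26) -> [7, 19, 26]
insert(19) -> [7, 19, 26, 19]
extract_min()->7, [19, 19, 26]

Final heap: [19, 19, 26]


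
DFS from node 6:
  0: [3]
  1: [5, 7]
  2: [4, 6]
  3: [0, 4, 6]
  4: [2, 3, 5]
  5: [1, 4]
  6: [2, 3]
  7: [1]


Visit 6, push [3, 2]
Visit 2, push [4]
Visit 4, push [5, 3]
Visit 3, push [0]
Visit 0, push []
Visit 5, push [1]
Visit 1, push [7]
Visit 7, push []

DFS order: [6, 2, 4, 3, 0, 5, 1, 7]


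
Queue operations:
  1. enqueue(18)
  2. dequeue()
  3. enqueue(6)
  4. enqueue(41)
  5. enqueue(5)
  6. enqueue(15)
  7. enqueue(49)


enqueue(18) -> [18]
dequeue()->18, []
enqueue(6) -> [6]
enqueue(41) -> [6, 41]
enqueue(5) -> [6, 41, 5]
enqueue(15) -> [6, 41, 5, 15]
enqueue(49) -> [6, 41, 5, 15, 49]

Final queue: [6, 41, 5, 15, 49]


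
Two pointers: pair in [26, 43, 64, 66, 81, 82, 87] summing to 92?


lo=0(26)+hi=6(87)=113
lo=0(26)+hi=5(82)=108
lo=0(26)+hi=4(81)=107
lo=0(26)+hi=3(66)=92

Yes: 26+66=92


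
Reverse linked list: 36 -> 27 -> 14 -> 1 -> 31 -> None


Step 1: curr=36, set curr.next=prev(None) | reversed so far: 36
Step 2: curr=27, set curr.next=prev(36) | reversed so far: 27 -> 36
Step 3: curr=14, set curr.next=prev(27) | reversed so far: 14 -> 27 -> 36
Step 4: curr=1, set curr.next=prev(14) | reversed so far: 1 -> 14 -> 27 -> 36
Step 5: curr=31, set curr.next=prev(1) | reversed so far: 31 -> 1 -> 14 -> 27 -> 36

31 -> 1 -> 14 -> 27 -> 36 -> None


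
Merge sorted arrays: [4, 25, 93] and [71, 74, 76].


Take 4 from A
Take 25 from A
Take 71 from B
Take 74 from B
Take 76 from B

Merged: [4, 25, 71, 74, 76, 93]


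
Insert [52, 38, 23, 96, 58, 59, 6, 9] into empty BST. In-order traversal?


Insert 52: root
Insert 38: L from 52
Insert 23: L from 52 -> L from 38
Insert 96: R from 52
Insert 58: R from 52 -> L from 96
Insert 59: R from 52 -> L from 96 -> R from 58
Insert 6: L from 52 -> L from 38 -> L from 23
Insert 9: L from 52 -> L from 38 -> L from 23 -> R from 6

In-order: [6, 9, 23, 38, 52, 58, 59, 96]


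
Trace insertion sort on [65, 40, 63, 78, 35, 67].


Initial: [65, 40, 63, 78, 35, 67]
Insert 40: [40, 65, 63, 78, 35, 67]
Insert 63: [40, 63, 65, 78, 35, 67]
Insert 78: [40, 63, 65, 78, 35, 67]
Insert 35: [35, 40, 63, 65, 78, 67]
Insert 67: [35, 40, 63, 65, 67, 78]

Sorted: [35, 40, 63, 65, 67, 78]


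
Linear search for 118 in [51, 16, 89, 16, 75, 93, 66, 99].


i=0: 51!=118
i=1: 16!=118
i=2: 89!=118
i=3: 16!=118
i=4: 75!=118
i=5: 93!=118
i=6: 66!=118
i=7: 99!=118

Not found, 8 comps


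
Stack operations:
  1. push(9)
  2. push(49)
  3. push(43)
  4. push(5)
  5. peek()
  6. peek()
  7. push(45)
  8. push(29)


push(9) -> [9]
push(49) -> [9, 49]
push(43) -> [9, 49, 43]
push(5) -> [9, 49, 43, 5]
peek()->5
peek()->5
push(45) -> [9, 49, 43, 5, 45]
push(29) -> [9, 49, 43, 5, 45, 29]

Final stack: [9, 49, 43, 5, 45, 29]


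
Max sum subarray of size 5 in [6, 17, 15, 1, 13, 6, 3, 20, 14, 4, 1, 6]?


[0:5]: 52
[1:6]: 52
[2:7]: 38
[3:8]: 43
[4:9]: 56
[5:10]: 47
[6:11]: 42
[7:12]: 45

Max: 56 at [4:9]


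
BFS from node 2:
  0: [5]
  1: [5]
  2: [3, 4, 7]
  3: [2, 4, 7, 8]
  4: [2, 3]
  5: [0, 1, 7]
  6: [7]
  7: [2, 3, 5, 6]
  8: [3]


Visit 2, enqueue [3, 4, 7]
Visit 3, enqueue [8]
Visit 4, enqueue []
Visit 7, enqueue [5, 6]
Visit 8, enqueue []
Visit 5, enqueue [0, 1]
Visit 6, enqueue []
Visit 0, enqueue []
Visit 1, enqueue []

BFS order: [2, 3, 4, 7, 8, 5, 6, 0, 1]


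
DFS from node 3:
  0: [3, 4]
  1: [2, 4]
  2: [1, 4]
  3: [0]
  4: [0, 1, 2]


Visit 3, push [0]
Visit 0, push [4]
Visit 4, push [2, 1]
Visit 1, push [2]
Visit 2, push []

DFS order: [3, 0, 4, 1, 2]


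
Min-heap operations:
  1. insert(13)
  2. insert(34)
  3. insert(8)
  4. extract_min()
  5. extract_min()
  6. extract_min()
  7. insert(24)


insert(13) -> [13]
insert(34) -> [13, 34]
insert(8) -> [8, 34, 13]
extract_min()->8, [13, 34]
extract_min()->13, [34]
extract_min()->34, []
insert(24) -> [24]

Final heap: [24]


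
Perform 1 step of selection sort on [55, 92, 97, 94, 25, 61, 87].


Initial: [55, 92, 97, 94, 25, 61, 87]
Step 1: min=25 at 4
  Swap: [25, 92, 97, 94, 55, 61, 87]

After 1 step: [25, 92, 97, 94, 55, 61, 87]


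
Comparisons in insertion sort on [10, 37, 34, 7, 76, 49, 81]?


Algorithm: insertion sort
Input: [10, 37, 34, 7, 76, 49, 81]
Sorted: [7, 10, 34, 37, 49, 76, 81]

10


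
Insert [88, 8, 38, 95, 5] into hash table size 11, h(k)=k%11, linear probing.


Insert 88: h=0 -> slot 0
Insert 8: h=8 -> slot 8
Insert 38: h=5 -> slot 5
Insert 95: h=7 -> slot 7
Insert 5: h=5, 1 probes -> slot 6

Table: [88, None, None, None, None, 38, 5, 95, 8, None, None]


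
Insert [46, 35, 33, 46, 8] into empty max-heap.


Insert 46: [46]
Insert 35: [46, 35]
Insert 33: [46, 35, 33]
Insert 46: [46, 46, 33, 35]
Insert 8: [46, 46, 33, 35, 8]

Final heap: [46, 46, 33, 35, 8]


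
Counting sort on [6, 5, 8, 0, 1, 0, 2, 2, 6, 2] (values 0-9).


Input: [6, 5, 8, 0, 1, 0, 2, 2, 6, 2]
Counts: [2, 1, 3, 0, 0, 1, 2, 0, 1, 0]

Sorted: [0, 0, 1, 2, 2, 2, 5, 6, 6, 8]


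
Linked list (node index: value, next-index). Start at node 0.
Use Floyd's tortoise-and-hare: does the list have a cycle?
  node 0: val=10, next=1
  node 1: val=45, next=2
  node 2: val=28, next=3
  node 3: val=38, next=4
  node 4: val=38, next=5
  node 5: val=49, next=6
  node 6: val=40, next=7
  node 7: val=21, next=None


Floyd's tortoise (slow, +1) and hare (fast, +2):
  init: slow=0, fast=0
  step 1: slow=1, fast=2
  step 2: slow=2, fast=4
  step 3: slow=3, fast=6
  step 4: fast 6->7->None, no cycle

Cycle: no


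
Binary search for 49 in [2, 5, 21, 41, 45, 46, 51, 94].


Step 1: lo=0, hi=7, mid=3, val=41
Step 2: lo=4, hi=7, mid=5, val=46
Step 3: lo=6, hi=7, mid=6, val=51

Not found


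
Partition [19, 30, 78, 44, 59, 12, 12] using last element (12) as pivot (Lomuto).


Pivot: 12
  12 <= 12: swap -> [12, 30, 78, 44, 59, 19, 12]
Place pivot at 1: [12, 12, 78, 44, 59, 19, 30]

Partitioned: [12, 12, 78, 44, 59, 19, 30]


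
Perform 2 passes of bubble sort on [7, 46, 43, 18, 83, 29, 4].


Initial: [7, 46, 43, 18, 83, 29, 4]
Pass 1: [7, 43, 18, 46, 29, 4, 83] (4 swaps)
Pass 2: [7, 18, 43, 29, 4, 46, 83] (3 swaps)

After 2 passes: [7, 18, 43, 29, 4, 46, 83]


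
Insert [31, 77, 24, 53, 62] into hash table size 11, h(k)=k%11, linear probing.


Insert 31: h=9 -> slot 9
Insert 77: h=0 -> slot 0
Insert 24: h=2 -> slot 2
Insert 53: h=9, 1 probes -> slot 10
Insert 62: h=7 -> slot 7

Table: [77, None, 24, None, None, None, None, 62, None, 31, 53]


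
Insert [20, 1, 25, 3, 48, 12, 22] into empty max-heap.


Insert 20: [20]
Insert 1: [20, 1]
Insert 25: [25, 1, 20]
Insert 3: [25, 3, 20, 1]
Insert 48: [48, 25, 20, 1, 3]
Insert 12: [48, 25, 20, 1, 3, 12]
Insert 22: [48, 25, 22, 1, 3, 12, 20]

Final heap: [48, 25, 22, 1, 3, 12, 20]


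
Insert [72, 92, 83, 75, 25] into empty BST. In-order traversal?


Insert 72: root
Insert 92: R from 72
Insert 83: R from 72 -> L from 92
Insert 75: R from 72 -> L from 92 -> L from 83
Insert 25: L from 72

In-order: [25, 72, 75, 83, 92]


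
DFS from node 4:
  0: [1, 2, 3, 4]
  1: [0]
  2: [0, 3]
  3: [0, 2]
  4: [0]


Visit 4, push [0]
Visit 0, push [3, 2, 1]
Visit 1, push []
Visit 2, push [3]
Visit 3, push []

DFS order: [4, 0, 1, 2, 3]


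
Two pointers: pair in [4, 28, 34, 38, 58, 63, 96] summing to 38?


lo=0(4)+hi=6(96)=100
lo=0(4)+hi=5(63)=67
lo=0(4)+hi=4(58)=62
lo=0(4)+hi=3(38)=42
lo=0(4)+hi=2(34)=38

Yes: 4+34=38


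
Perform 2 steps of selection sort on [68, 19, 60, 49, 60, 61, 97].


Initial: [68, 19, 60, 49, 60, 61, 97]
Step 1: min=19 at 1
  Swap: [19, 68, 60, 49, 60, 61, 97]
Step 2: min=49 at 3
  Swap: [19, 49, 60, 68, 60, 61, 97]

After 2 steps: [19, 49, 60, 68, 60, 61, 97]


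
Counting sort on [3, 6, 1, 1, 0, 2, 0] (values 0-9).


Input: [3, 6, 1, 1, 0, 2, 0]
Counts: [2, 2, 1, 1, 0, 0, 1, 0, 0, 0]

Sorted: [0, 0, 1, 1, 2, 3, 6]


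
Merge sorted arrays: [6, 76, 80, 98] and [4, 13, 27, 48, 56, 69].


Take 4 from B
Take 6 from A
Take 13 from B
Take 27 from B
Take 48 from B
Take 56 from B
Take 69 from B

Merged: [4, 6, 13, 27, 48, 56, 69, 76, 80, 98]


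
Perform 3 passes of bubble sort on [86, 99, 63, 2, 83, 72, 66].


Initial: [86, 99, 63, 2, 83, 72, 66]
Pass 1: [86, 63, 2, 83, 72, 66, 99] (5 swaps)
Pass 2: [63, 2, 83, 72, 66, 86, 99] (5 swaps)
Pass 3: [2, 63, 72, 66, 83, 86, 99] (3 swaps)

After 3 passes: [2, 63, 72, 66, 83, 86, 99]


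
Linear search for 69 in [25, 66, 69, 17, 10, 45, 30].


i=0: 25!=69
i=1: 66!=69
i=2: 69==69 found!

Found at 2, 3 comps


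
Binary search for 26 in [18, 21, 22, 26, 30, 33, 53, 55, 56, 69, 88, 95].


Step 1: lo=0, hi=11, mid=5, val=33
Step 2: lo=0, hi=4, mid=2, val=22
Step 3: lo=3, hi=4, mid=3, val=26

Found at index 3


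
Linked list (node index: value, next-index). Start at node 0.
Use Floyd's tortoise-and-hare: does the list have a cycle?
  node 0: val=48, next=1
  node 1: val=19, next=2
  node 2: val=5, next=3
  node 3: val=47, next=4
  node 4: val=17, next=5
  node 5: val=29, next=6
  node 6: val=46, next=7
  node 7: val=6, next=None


Floyd's tortoise (slow, +1) and hare (fast, +2):
  init: slow=0, fast=0
  step 1: slow=1, fast=2
  step 2: slow=2, fast=4
  step 3: slow=3, fast=6
  step 4: fast 6->7->None, no cycle

Cycle: no


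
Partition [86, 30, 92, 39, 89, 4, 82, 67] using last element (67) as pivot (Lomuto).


Pivot: 67
  30 <= 67: swap -> [30, 86, 92, 39, 89, 4, 82, 67]
  39 <= 67: swap -> [30, 39, 92, 86, 89, 4, 82, 67]
  4 <= 67: swap -> [30, 39, 4, 86, 89, 92, 82, 67]
Place pivot at 3: [30, 39, 4, 67, 89, 92, 82, 86]

Partitioned: [30, 39, 4, 67, 89, 92, 82, 86]


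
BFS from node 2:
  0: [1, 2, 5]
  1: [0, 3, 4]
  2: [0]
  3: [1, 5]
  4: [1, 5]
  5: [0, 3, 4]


Visit 2, enqueue [0]
Visit 0, enqueue [1, 5]
Visit 1, enqueue [3, 4]
Visit 5, enqueue []
Visit 3, enqueue []
Visit 4, enqueue []

BFS order: [2, 0, 1, 5, 3, 4]


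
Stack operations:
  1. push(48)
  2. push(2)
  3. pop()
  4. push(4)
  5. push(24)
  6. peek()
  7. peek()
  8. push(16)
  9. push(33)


push(48) -> [48]
push(2) -> [48, 2]
pop()->2, [48]
push(4) -> [48, 4]
push(24) -> [48, 4, 24]
peek()->24
peek()->24
push(16) -> [48, 4, 24, 16]
push(33) -> [48, 4, 24, 16, 33]

Final stack: [48, 4, 24, 16, 33]


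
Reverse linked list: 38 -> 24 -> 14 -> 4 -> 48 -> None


Step 1: curr=38, set curr.next=prev(None) | reversed so far: 38
Step 2: curr=24, set curr.next=prev(38) | reversed so far: 24 -> 38
Step 3: curr=14, set curr.next=prev(24) | reversed so far: 14 -> 24 -> 38
Step 4: curr=4, set curr.next=prev(14) | reversed so far: 4 -> 14 -> 24 -> 38
Step 5: curr=48, set curr.next=prev(4) | reversed so far: 48 -> 4 -> 14 -> 24 -> 38

48 -> 4 -> 14 -> 24 -> 38 -> None


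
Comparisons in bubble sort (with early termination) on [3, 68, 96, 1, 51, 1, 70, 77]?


Algorithm: bubble sort (with early termination)
Input: [3, 68, 96, 1, 51, 1, 70, 77]
Sorted: [1, 1, 3, 51, 68, 70, 77, 96]

25


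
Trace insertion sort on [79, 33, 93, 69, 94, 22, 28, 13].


Initial: [79, 33, 93, 69, 94, 22, 28, 13]
Insert 33: [33, 79, 93, 69, 94, 22, 28, 13]
Insert 93: [33, 79, 93, 69, 94, 22, 28, 13]
Insert 69: [33, 69, 79, 93, 94, 22, 28, 13]
Insert 94: [33, 69, 79, 93, 94, 22, 28, 13]
Insert 22: [22, 33, 69, 79, 93, 94, 28, 13]
Insert 28: [22, 28, 33, 69, 79, 93, 94, 13]
Insert 13: [13, 22, 28, 33, 69, 79, 93, 94]

Sorted: [13, 22, 28, 33, 69, 79, 93, 94]


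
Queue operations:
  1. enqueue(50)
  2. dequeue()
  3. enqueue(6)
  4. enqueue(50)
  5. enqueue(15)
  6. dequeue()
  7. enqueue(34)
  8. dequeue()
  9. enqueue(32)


enqueue(50) -> [50]
dequeue()->50, []
enqueue(6) -> [6]
enqueue(50) -> [6, 50]
enqueue(15) -> [6, 50, 15]
dequeue()->6, [50, 15]
enqueue(34) -> [50, 15, 34]
dequeue()->50, [15, 34]
enqueue(32) -> [15, 34, 32]

Final queue: [15, 34, 32]


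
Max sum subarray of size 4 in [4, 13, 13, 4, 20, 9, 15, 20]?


[0:4]: 34
[1:5]: 50
[2:6]: 46
[3:7]: 48
[4:8]: 64

Max: 64 at [4:8]


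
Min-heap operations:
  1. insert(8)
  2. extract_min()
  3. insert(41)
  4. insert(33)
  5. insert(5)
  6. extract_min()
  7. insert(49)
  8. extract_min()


insert(8) -> [8]
extract_min()->8, []
insert(41) -> [41]
insert(33) -> [33, 41]
insert(5) -> [5, 41, 33]
extract_min()->5, [33, 41]
insert(49) -> [33, 41, 49]
extract_min()->33, [41, 49]

Final heap: [41, 49]


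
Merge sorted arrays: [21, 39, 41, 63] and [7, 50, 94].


Take 7 from B
Take 21 from A
Take 39 from A
Take 41 from A
Take 50 from B
Take 63 from A

Merged: [7, 21, 39, 41, 50, 63, 94]


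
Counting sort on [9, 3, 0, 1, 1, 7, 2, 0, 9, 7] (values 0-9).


Input: [9, 3, 0, 1, 1, 7, 2, 0, 9, 7]
Counts: [2, 2, 1, 1, 0, 0, 0, 2, 0, 2]

Sorted: [0, 0, 1, 1, 2, 3, 7, 7, 9, 9]


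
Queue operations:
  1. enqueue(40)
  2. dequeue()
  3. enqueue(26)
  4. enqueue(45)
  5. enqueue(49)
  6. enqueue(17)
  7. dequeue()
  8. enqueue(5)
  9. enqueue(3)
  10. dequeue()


enqueue(40) -> [40]
dequeue()->40, []
enqueue(26) -> [26]
enqueue(45) -> [26, 45]
enqueue(49) -> [26, 45, 49]
enqueue(17) -> [26, 45, 49, 17]
dequeue()->26, [45, 49, 17]
enqueue(5) -> [45, 49, 17, 5]
enqueue(3) -> [45, 49, 17, 5, 3]
dequeue()->45, [49, 17, 5, 3]

Final queue: [49, 17, 5, 3]


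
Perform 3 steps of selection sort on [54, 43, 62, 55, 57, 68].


Initial: [54, 43, 62, 55, 57, 68]
Step 1: min=43 at 1
  Swap: [43, 54, 62, 55, 57, 68]
Step 2: min=54 at 1
  Swap: [43, 54, 62, 55, 57, 68]
Step 3: min=55 at 3
  Swap: [43, 54, 55, 62, 57, 68]

After 3 steps: [43, 54, 55, 62, 57, 68]


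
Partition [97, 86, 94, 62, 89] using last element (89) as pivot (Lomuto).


Pivot: 89
  86 <= 89: swap -> [86, 97, 94, 62, 89]
  62 <= 89: swap -> [86, 62, 94, 97, 89]
Place pivot at 2: [86, 62, 89, 97, 94]

Partitioned: [86, 62, 89, 97, 94]


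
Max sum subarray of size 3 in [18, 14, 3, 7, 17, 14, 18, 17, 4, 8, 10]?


[0:3]: 35
[1:4]: 24
[2:5]: 27
[3:6]: 38
[4:7]: 49
[5:8]: 49
[6:9]: 39
[7:10]: 29
[8:11]: 22

Max: 49 at [4:7]


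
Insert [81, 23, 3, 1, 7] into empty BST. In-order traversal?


Insert 81: root
Insert 23: L from 81
Insert 3: L from 81 -> L from 23
Insert 1: L from 81 -> L from 23 -> L from 3
Insert 7: L from 81 -> L from 23 -> R from 3

In-order: [1, 3, 7, 23, 81]


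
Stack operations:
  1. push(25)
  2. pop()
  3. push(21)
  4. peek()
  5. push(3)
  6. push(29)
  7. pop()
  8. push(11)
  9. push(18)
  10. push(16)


push(25) -> [25]
pop()->25, []
push(21) -> [21]
peek()->21
push(3) -> [21, 3]
push(29) -> [21, 3, 29]
pop()->29, [21, 3]
push(11) -> [21, 3, 11]
push(18) -> [21, 3, 11, 18]
push(16) -> [21, 3, 11, 18, 16]

Final stack: [21, 3, 11, 18, 16]


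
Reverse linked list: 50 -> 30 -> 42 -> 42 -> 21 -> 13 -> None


Step 1: curr=50, set curr.next=prev(None) | reversed so far: 50
Step 2: curr=30, set curr.next=prev(50) | reversed so far: 30 -> 50
Step 3: curr=42, set curr.next=prev(30) | reversed so far: 42 -> 30 -> 50
Step 4: curr=42, set curr.next=prev(42) | reversed so far: 42 -> 42 -> 30 -> 50
Step 5: curr=21, set curr.next=prev(42) | reversed so far: 21 -> 42 -> 42 -> 30 -> 50
Step 6: curr=13, set curr.next=prev(21) | reversed so far: 13 -> 21 -> 42 -> 42 -> 30 -> 50

13 -> 21 -> 42 -> 42 -> 30 -> 50 -> None


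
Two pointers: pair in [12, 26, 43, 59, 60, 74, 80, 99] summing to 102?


lo=0(12)+hi=7(99)=111
lo=0(12)+hi=6(80)=92
lo=1(26)+hi=6(80)=106
lo=1(26)+hi=5(74)=100
lo=2(43)+hi=5(74)=117
lo=2(43)+hi=4(60)=103
lo=2(43)+hi=3(59)=102

Yes: 43+59=102


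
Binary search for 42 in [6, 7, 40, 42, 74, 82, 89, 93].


Step 1: lo=0, hi=7, mid=3, val=42

Found at index 3


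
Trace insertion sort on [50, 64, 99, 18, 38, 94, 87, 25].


Initial: [50, 64, 99, 18, 38, 94, 87, 25]
Insert 64: [50, 64, 99, 18, 38, 94, 87, 25]
Insert 99: [50, 64, 99, 18, 38, 94, 87, 25]
Insert 18: [18, 50, 64, 99, 38, 94, 87, 25]
Insert 38: [18, 38, 50, 64, 99, 94, 87, 25]
Insert 94: [18, 38, 50, 64, 94, 99, 87, 25]
Insert 87: [18, 38, 50, 64, 87, 94, 99, 25]
Insert 25: [18, 25, 38, 50, 64, 87, 94, 99]

Sorted: [18, 25, 38, 50, 64, 87, 94, 99]


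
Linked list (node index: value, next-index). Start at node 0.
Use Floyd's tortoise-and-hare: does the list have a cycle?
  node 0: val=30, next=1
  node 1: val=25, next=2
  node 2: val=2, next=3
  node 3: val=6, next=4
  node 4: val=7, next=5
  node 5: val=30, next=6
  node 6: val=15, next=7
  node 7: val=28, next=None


Floyd's tortoise (slow, +1) and hare (fast, +2):
  init: slow=0, fast=0
  step 1: slow=1, fast=2
  step 2: slow=2, fast=4
  step 3: slow=3, fast=6
  step 4: fast 6->7->None, no cycle

Cycle: no


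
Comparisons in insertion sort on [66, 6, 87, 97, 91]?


Algorithm: insertion sort
Input: [66, 6, 87, 97, 91]
Sorted: [6, 66, 87, 91, 97]

5


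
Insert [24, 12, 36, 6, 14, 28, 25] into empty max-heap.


Insert 24: [24]
Insert 12: [24, 12]
Insert 36: [36, 12, 24]
Insert 6: [36, 12, 24, 6]
Insert 14: [36, 14, 24, 6, 12]
Insert 28: [36, 14, 28, 6, 12, 24]
Insert 25: [36, 14, 28, 6, 12, 24, 25]

Final heap: [36, 14, 28, 6, 12, 24, 25]


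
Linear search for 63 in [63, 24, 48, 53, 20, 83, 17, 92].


i=0: 63==63 found!

Found at 0, 1 comps


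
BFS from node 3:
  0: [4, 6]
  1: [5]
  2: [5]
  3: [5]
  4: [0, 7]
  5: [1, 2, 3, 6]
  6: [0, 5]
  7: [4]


Visit 3, enqueue [5]
Visit 5, enqueue [1, 2, 6]
Visit 1, enqueue []
Visit 2, enqueue []
Visit 6, enqueue [0]
Visit 0, enqueue [4]
Visit 4, enqueue [7]
Visit 7, enqueue []

BFS order: [3, 5, 1, 2, 6, 0, 4, 7]


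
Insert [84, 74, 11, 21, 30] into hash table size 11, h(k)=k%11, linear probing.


Insert 84: h=7 -> slot 7
Insert 74: h=8 -> slot 8
Insert 11: h=0 -> slot 0
Insert 21: h=10 -> slot 10
Insert 30: h=8, 1 probes -> slot 9

Table: [11, None, None, None, None, None, None, 84, 74, 30, 21]


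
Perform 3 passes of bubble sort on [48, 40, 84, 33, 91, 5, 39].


Initial: [48, 40, 84, 33, 91, 5, 39]
Pass 1: [40, 48, 33, 84, 5, 39, 91] (4 swaps)
Pass 2: [40, 33, 48, 5, 39, 84, 91] (3 swaps)
Pass 3: [33, 40, 5, 39, 48, 84, 91] (3 swaps)

After 3 passes: [33, 40, 5, 39, 48, 84, 91]


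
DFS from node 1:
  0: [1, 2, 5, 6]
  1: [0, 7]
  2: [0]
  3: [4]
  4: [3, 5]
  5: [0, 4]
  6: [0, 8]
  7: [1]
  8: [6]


Visit 1, push [7, 0]
Visit 0, push [6, 5, 2]
Visit 2, push []
Visit 5, push [4]
Visit 4, push [3]
Visit 3, push []
Visit 6, push [8]
Visit 8, push []
Visit 7, push []

DFS order: [1, 0, 2, 5, 4, 3, 6, 8, 7]


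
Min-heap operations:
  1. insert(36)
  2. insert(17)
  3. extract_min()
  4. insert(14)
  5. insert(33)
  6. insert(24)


insert(36) -> [36]
insert(17) -> [17, 36]
extract_min()->17, [36]
insert(14) -> [14, 36]
insert(33) -> [14, 36, 33]
insert(24) -> [14, 24, 33, 36]

Final heap: [14, 24, 33, 36]


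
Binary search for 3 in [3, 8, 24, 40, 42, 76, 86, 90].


Step 1: lo=0, hi=7, mid=3, val=40
Step 2: lo=0, hi=2, mid=1, val=8
Step 3: lo=0, hi=0, mid=0, val=3

Found at index 0


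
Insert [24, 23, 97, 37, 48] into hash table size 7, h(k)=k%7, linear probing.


Insert 24: h=3 -> slot 3
Insert 23: h=2 -> slot 2
Insert 97: h=6 -> slot 6
Insert 37: h=2, 2 probes -> slot 4
Insert 48: h=6, 1 probes -> slot 0

Table: [48, None, 23, 24, 37, None, 97]


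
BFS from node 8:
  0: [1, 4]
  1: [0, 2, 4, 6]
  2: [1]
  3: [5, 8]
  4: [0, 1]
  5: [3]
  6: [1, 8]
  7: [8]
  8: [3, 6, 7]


Visit 8, enqueue [3, 6, 7]
Visit 3, enqueue [5]
Visit 6, enqueue [1]
Visit 7, enqueue []
Visit 5, enqueue []
Visit 1, enqueue [0, 2, 4]
Visit 0, enqueue []
Visit 2, enqueue []
Visit 4, enqueue []

BFS order: [8, 3, 6, 7, 5, 1, 0, 2, 4]


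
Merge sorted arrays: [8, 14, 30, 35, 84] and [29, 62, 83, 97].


Take 8 from A
Take 14 from A
Take 29 from B
Take 30 from A
Take 35 from A
Take 62 from B
Take 83 from B
Take 84 from A

Merged: [8, 14, 29, 30, 35, 62, 83, 84, 97]


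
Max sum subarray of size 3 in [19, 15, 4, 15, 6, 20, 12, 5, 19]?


[0:3]: 38
[1:4]: 34
[2:5]: 25
[3:6]: 41
[4:7]: 38
[5:8]: 37
[6:9]: 36

Max: 41 at [3:6]


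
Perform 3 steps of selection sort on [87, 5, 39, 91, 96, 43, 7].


Initial: [87, 5, 39, 91, 96, 43, 7]
Step 1: min=5 at 1
  Swap: [5, 87, 39, 91, 96, 43, 7]
Step 2: min=7 at 6
  Swap: [5, 7, 39, 91, 96, 43, 87]
Step 3: min=39 at 2
  Swap: [5, 7, 39, 91, 96, 43, 87]

After 3 steps: [5, 7, 39, 91, 96, 43, 87]


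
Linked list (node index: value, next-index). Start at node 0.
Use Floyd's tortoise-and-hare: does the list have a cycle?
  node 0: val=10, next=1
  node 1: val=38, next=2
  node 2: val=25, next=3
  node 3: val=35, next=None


Floyd's tortoise (slow, +1) and hare (fast, +2):
  init: slow=0, fast=0
  step 1: slow=1, fast=2
  step 2: fast 2->3->None, no cycle

Cycle: no


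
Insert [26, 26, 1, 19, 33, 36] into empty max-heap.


Insert 26: [26]
Insert 26: [26, 26]
Insert 1: [26, 26, 1]
Insert 19: [26, 26, 1, 19]
Insert 33: [33, 26, 1, 19, 26]
Insert 36: [36, 26, 33, 19, 26, 1]

Final heap: [36, 26, 33, 19, 26, 1]


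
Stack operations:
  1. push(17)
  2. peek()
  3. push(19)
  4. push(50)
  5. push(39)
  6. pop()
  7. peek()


push(17) -> [17]
peek()->17
push(19) -> [17, 19]
push(50) -> [17, 19, 50]
push(39) -> [17, 19, 50, 39]
pop()->39, [17, 19, 50]
peek()->50

Final stack: [17, 19, 50]


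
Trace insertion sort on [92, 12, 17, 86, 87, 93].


Initial: [92, 12, 17, 86, 87, 93]
Insert 12: [12, 92, 17, 86, 87, 93]
Insert 17: [12, 17, 92, 86, 87, 93]
Insert 86: [12, 17, 86, 92, 87, 93]
Insert 87: [12, 17, 86, 87, 92, 93]
Insert 93: [12, 17, 86, 87, 92, 93]

Sorted: [12, 17, 86, 87, 92, 93]


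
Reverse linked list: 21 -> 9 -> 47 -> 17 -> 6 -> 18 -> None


Step 1: curr=21, set curr.next=prev(None) | reversed so far: 21
Step 2: curr=9, set curr.next=prev(21) | reversed so far: 9 -> 21
Step 3: curr=47, set curr.next=prev(9) | reversed so far: 47 -> 9 -> 21
Step 4: curr=17, set curr.next=prev(47) | reversed so far: 17 -> 47 -> 9 -> 21
Step 5: curr=6, set curr.next=prev(17) | reversed so far: 6 -> 17 -> 47 -> 9 -> 21
Step 6: curr=18, set curr.next=prev(6) | reversed so far: 18 -> 6 -> 17 -> 47 -> 9 -> 21

18 -> 6 -> 17 -> 47 -> 9 -> 21 -> None


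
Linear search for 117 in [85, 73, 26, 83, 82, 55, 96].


i=0: 85!=117
i=1: 73!=117
i=2: 26!=117
i=3: 83!=117
i=4: 82!=117
i=5: 55!=117
i=6: 96!=117

Not found, 7 comps
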